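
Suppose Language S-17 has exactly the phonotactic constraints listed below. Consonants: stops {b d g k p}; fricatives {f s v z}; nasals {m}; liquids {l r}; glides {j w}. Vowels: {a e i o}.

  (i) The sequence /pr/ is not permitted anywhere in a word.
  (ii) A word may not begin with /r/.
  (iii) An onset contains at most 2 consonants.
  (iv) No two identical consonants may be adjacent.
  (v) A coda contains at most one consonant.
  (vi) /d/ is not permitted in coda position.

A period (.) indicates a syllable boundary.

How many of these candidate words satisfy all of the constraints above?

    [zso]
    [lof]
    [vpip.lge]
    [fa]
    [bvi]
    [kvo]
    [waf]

[zso] — σ1 onset /zs/ (2C), coda /∅/ ok → permitted
[lof] — σ1 onset /l/, coda /f/ ok → permitted
[vpip.lge] — σ1 onset /vp/ (2C), coda /p/ ok; σ2 onset /lg/ (2C), coda /∅/ ok → permitted
[fa] — σ1 onset /f/, coda /∅/ ok → permitted
[bvi] — σ1 onset /bv/ (2C), coda /∅/ ok → permitted
[kvo] — σ1 onset /kv/ (2C), coda /∅/ ok → permitted
[waf] — σ1 onset /w/, coda /f/ ok → permitted
Permitted: [zso], [lof], [vpip.lge], [fa], [bvi], [kvo], [waf] → 7.

7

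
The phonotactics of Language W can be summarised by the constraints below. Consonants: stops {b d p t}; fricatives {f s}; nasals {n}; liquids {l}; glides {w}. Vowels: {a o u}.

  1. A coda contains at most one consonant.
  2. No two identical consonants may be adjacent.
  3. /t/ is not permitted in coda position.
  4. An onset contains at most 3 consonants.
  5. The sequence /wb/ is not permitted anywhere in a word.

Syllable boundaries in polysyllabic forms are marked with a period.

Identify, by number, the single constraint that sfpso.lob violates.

sfpso.lob: syllable 1 onset /sfps/ has 4 consonants (> 3).
This is a violation of constraint 4: "An onset contains at most 3 consonants."
The remaining constraints (1, 2, 3, 5) are satisfied.

4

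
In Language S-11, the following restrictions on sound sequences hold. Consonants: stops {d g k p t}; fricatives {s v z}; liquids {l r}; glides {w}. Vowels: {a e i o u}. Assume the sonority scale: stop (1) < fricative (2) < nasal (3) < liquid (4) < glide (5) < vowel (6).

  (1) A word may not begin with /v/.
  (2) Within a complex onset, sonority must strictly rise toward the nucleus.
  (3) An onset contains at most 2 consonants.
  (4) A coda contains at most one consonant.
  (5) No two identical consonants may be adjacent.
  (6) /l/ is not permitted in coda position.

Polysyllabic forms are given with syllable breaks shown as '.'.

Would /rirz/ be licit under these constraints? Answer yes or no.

/rirz/ — violates constraint 4: syllable 1 coda /rz/ has 2 consonants (> 1) → illicit

no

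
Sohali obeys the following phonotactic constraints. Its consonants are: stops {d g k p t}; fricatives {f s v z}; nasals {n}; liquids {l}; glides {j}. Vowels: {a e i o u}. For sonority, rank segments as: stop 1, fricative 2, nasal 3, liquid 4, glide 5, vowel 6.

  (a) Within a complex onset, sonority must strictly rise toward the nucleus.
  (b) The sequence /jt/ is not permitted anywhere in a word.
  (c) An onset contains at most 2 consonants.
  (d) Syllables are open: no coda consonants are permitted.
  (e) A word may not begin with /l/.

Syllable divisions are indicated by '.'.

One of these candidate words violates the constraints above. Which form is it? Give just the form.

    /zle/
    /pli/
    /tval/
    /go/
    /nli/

/zle/ — σ1 onset /zl/ (2→4 rises), coda /∅/ ok → phonotactically legal
/pli/ — σ1 onset /pl/ (1→4 rises), coda /∅/ ok → phonotactically legal
/tval/ — violates constraint (d): syllable 1 coda /l/ has 1 consonant (> 0) → phonotactically illegal
/go/ — σ1 onset /g/, coda /∅/ ok → phonotactically legal
/nli/ — σ1 onset /nl/ (3→4 rises), coda /∅/ ok → phonotactically legal

/tval/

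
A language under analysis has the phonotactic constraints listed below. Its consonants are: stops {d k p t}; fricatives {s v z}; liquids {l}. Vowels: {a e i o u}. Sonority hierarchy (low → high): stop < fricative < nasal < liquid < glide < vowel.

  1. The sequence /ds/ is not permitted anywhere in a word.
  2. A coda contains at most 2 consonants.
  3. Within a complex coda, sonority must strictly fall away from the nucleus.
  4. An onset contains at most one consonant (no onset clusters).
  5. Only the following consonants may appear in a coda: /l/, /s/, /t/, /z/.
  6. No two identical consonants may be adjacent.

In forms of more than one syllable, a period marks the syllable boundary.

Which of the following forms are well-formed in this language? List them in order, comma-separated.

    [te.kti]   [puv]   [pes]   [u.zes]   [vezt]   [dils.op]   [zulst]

[te.kti] — violates constraint 4: syllable 2 onset /kt/ has 2 consonants (> 1) → ill-formed
[puv] — violates constraint 5: syllable 1 coda contains /v/, which is not a licensed coda consonant → ill-formed
[pes] — σ1 onset /p/, coda /s/ ok → well-formed
[u.zes] — σ1 onset /∅/, coda /∅/ ok; σ2 onset /z/, coda /s/ ok → well-formed
[vezt] — σ1 onset /v/, coda /zt/ (2→1 falls) ok → well-formed
[dils.op] — violates constraint 5: syllable 2 coda contains /p/, which is not a licensed coda consonant → ill-formed
[zulst] — violates constraint 2: syllable 1 coda /lst/ has 3 consonants (> 2) → ill-formed

[pes], [u.zes], [vezt]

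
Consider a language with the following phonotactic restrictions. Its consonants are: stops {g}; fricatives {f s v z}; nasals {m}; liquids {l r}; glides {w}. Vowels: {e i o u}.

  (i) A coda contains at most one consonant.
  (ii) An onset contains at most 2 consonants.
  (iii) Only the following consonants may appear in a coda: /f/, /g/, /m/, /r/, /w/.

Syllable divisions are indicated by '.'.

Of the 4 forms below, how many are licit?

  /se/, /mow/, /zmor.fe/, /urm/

/se/ — σ1 onset /s/, coda /∅/ ok → licit
/mow/ — σ1 onset /m/, coda /w/ ok → licit
/zmor.fe/ — σ1 onset /zm/ (2C), coda /r/ ok; σ2 onset /f/, coda /∅/ ok → licit
/urm/ — violates constraint (i): syllable 1 coda /rm/ has 2 consonants (> 1) → illicit
Licit: /se/, /mow/, /zmor.fe/ → 3.

3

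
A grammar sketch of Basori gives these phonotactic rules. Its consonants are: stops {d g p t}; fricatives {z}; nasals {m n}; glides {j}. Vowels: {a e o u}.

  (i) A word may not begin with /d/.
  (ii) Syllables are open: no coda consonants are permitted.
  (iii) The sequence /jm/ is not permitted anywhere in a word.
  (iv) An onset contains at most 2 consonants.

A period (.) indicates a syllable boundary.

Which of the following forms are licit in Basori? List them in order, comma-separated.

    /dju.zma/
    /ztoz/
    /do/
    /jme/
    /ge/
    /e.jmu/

/dju.zma/ — violates constraint (i): word begins with /d/ → illicit
/ztoz/ — violates constraint (ii): syllable 1 coda /z/ has 1 consonant (> 0) → illicit
/do/ — violates constraint (i): word begins with /d/ → illicit
/jme/ — violates constraint (iii): contains banned sequence /jm/ → illicit
/ge/ — σ1 onset /g/, coda /∅/ ok → licit
/e.jmu/ — violates constraint (iii): contains banned sequence /jm/ → illicit

/ge/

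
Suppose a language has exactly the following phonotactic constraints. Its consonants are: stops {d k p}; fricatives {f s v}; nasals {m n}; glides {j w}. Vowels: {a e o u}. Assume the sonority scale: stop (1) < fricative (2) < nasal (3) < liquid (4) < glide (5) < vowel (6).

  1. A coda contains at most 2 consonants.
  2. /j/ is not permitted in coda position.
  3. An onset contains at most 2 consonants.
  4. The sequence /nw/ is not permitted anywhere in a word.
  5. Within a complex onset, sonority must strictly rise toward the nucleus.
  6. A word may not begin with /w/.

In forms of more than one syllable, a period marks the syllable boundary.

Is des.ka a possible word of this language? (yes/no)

yes

des.ka — σ1 onset /d/, coda /s/ ok; σ2 onset /k/, coda /∅/ ok → permitted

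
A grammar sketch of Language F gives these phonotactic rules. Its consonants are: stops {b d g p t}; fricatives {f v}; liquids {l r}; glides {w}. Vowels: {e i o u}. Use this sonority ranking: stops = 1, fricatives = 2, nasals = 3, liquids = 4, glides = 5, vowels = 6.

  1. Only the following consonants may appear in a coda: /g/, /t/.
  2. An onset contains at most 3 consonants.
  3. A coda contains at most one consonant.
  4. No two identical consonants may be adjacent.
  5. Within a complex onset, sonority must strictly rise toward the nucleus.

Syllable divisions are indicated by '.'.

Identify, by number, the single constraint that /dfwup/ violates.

1

/dfwup/: syllable 1 coda contains /p/, which is not a licensed coda consonant.
This is a violation of constraint 1: "Only the following consonants may appear in a coda: /g/, /t/."
The remaining constraints (2, 3, 4, 5) are satisfied.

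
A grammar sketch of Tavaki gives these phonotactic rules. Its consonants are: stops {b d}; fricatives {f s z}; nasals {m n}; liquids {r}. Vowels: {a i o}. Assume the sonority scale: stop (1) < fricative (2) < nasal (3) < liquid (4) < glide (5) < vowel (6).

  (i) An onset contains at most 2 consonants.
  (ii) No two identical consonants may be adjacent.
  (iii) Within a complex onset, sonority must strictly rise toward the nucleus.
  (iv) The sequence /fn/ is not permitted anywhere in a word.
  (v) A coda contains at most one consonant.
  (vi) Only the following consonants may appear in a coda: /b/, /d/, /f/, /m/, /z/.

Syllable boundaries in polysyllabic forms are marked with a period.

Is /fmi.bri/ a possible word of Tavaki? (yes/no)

/fmi.bri/ — σ1 onset /fm/ (2→3 rises), coda /∅/ ok; σ2 onset /br/ (1→4 rises), coda /∅/ ok → phonotactically legal

yes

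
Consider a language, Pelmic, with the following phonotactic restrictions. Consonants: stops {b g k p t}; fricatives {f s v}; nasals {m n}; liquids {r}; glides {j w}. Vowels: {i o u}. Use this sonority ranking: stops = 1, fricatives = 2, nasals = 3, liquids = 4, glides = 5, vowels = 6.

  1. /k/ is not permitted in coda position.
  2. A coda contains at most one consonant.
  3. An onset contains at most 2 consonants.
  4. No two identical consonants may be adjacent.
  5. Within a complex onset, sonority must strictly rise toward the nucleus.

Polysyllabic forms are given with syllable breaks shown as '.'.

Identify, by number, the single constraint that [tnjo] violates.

[tnjo]: syllable 1 onset /tnj/ has 3 consonants (> 2).
This is a violation of constraint 3: "An onset contains at most 2 consonants."
The remaining constraints (1, 2, 4, 5) are satisfied.

3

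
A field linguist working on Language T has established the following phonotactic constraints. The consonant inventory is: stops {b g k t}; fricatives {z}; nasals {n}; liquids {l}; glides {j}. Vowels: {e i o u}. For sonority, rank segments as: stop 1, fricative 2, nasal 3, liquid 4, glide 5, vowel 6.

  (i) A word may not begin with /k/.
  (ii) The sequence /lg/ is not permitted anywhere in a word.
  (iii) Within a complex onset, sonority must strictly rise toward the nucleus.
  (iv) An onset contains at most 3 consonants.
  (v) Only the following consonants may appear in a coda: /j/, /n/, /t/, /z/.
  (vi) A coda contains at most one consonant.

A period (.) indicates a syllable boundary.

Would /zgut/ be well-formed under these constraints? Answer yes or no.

no

/zgut/ — violates constraint (iii): syllable 1 onset /zg/: /z/ (fricative, 2) → /g/ (stop, 1) does not rise → ill-formed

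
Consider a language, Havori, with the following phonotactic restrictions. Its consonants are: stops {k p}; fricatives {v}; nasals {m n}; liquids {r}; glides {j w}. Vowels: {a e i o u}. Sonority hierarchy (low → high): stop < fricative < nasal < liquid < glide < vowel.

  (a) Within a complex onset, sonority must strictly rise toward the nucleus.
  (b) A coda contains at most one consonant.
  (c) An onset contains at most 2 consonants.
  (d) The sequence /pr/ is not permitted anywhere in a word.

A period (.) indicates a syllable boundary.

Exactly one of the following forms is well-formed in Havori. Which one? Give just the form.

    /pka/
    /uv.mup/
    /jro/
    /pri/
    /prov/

/pka/ — violates constraint (a): syllable 1 onset /pk/: /p/ (stop, 1) → /k/ (stop, 1) does not rise → ill-formed
/uv.mup/ — σ1 onset /∅/, coda /v/ ok; σ2 onset /m/, coda /p/ ok → well-formed
/jro/ — violates constraint (a): syllable 1 onset /jr/: /j/ (glide, 5) → /r/ (liquid, 4) does not rise → ill-formed
/pri/ — violates constraint (d): contains banned sequence /pr/ → ill-formed
/prov/ — violates constraint (d): contains banned sequence /pr/ → ill-formed

/uv.mup/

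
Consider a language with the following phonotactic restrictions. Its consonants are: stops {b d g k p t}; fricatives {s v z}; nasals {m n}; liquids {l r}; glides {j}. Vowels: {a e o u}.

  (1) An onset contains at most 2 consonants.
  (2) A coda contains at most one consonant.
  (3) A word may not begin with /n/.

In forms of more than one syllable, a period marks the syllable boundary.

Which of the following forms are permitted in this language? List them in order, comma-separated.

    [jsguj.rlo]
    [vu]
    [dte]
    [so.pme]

[jsguj.rlo] — violates constraint 1: syllable 1 onset /jsg/ has 3 consonants (> 2) → not permitted
[vu] — σ1 onset /v/, coda /∅/ ok → permitted
[dte] — σ1 onset /dt/ (2C), coda /∅/ ok → permitted
[so.pme] — σ1 onset /s/, coda /∅/ ok; σ2 onset /pm/ (2C), coda /∅/ ok → permitted

[vu], [dte], [so.pme]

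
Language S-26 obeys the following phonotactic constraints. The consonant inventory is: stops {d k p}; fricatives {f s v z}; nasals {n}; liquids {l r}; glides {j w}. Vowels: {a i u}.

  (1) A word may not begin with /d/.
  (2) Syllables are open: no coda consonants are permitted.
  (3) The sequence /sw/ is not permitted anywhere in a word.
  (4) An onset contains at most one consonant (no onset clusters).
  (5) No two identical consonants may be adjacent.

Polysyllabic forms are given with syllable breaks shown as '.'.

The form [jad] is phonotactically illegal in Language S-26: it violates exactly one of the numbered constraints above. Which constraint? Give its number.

[jad]: syllable 1 coda /d/ has 1 consonant (> 0).
This is a violation of constraint 2: "Syllables are open: no coda consonants are permitted."
The remaining constraints (1, 3, 4, 5) are satisfied.

2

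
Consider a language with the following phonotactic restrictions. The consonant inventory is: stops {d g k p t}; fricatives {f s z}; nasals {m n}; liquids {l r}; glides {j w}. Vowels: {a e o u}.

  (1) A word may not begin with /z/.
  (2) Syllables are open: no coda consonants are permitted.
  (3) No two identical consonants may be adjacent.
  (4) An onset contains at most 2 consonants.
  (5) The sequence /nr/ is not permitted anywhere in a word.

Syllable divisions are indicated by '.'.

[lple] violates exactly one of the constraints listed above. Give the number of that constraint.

4

[lple]: syllable 1 onset /lpl/ has 3 consonants (> 2).
This is a violation of constraint 4: "An onset contains at most 2 consonants."
The remaining constraints (1, 2, 3, 5) are satisfied.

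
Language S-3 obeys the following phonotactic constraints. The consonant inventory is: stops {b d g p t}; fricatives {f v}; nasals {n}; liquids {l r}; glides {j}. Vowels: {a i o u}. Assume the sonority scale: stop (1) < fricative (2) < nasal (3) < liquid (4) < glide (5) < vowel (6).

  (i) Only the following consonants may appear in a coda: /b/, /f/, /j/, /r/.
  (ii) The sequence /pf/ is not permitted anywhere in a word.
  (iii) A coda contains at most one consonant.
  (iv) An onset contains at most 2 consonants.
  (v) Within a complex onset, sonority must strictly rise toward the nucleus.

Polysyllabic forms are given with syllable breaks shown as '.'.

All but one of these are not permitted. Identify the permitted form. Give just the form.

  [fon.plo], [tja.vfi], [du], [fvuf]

[du]

[fon.plo] — violates constraint (i): syllable 1 coda contains /n/, which is not a licensed coda consonant → not permitted
[tja.vfi] — violates constraint (v): syllable 2 onset /vf/: /v/ (fricative, 2) → /f/ (fricative, 2) does not rise → not permitted
[du] — σ1 onset /d/, coda /∅/ ok → permitted
[fvuf] — violates constraint (v): syllable 1 onset /fv/: /f/ (fricative, 2) → /v/ (fricative, 2) does not rise → not permitted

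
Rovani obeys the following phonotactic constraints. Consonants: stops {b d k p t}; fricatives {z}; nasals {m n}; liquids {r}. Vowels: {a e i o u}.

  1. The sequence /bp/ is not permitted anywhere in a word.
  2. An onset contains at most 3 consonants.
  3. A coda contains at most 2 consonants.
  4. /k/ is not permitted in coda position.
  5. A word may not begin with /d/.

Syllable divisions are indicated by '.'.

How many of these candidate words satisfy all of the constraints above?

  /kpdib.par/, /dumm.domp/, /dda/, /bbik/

0

/kpdib.par/ — violates constraint 1: contains banned sequence /bp/ → ill-formed
/dumm.domp/ — violates constraint 5: word begins with /d/ → ill-formed
/dda/ — violates constraint 5: word begins with /d/ → ill-formed
/bbik/ — violates constraint 4: syllable 1 coda contains /k/ → ill-formed
No form is well-formed → 0.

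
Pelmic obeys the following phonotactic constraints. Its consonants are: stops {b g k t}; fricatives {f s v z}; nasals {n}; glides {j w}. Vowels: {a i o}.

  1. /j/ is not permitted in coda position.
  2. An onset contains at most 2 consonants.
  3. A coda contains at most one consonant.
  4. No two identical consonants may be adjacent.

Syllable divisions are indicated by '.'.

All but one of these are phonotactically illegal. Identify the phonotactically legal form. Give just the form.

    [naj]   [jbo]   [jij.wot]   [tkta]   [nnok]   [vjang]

[jbo]

[naj] — violates constraint 1: syllable 1 coda contains /j/ → phonotactically illegal
[jbo] — σ1 onset /jb/ (2C), coda /∅/ ok → phonotactically legal
[jij.wot] — violates constraint 1: syllable 1 coda contains /j/ → phonotactically illegal
[tkta] — violates constraint 2: syllable 1 onset /tkt/ has 3 consonants (> 2) → phonotactically illegal
[nnok] — violates constraint 4: adjacent identical consonants /nn/ → phonotactically illegal
[vjang] — violates constraint 3: syllable 1 coda /ng/ has 2 consonants (> 1) → phonotactically illegal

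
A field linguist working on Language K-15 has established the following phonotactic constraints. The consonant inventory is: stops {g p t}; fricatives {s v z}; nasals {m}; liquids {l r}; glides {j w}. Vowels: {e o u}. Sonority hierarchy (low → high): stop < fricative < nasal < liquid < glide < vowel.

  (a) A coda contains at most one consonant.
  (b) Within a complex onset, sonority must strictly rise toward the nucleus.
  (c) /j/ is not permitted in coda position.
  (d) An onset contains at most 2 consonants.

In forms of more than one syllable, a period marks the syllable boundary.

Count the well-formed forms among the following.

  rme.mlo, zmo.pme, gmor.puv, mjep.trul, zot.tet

4

rme.mlo — violates constraint (b): syllable 1 onset /rm/: /r/ (liquid, 4) → /m/ (nasal, 3) does not rise → ill-formed
zmo.pme — σ1 onset /zm/ (2→3 rises), coda /∅/ ok; σ2 onset /pm/ (1→3 rises), coda /∅/ ok → well-formed
gmor.puv — σ1 onset /gm/ (1→3 rises), coda /r/ ok; σ2 onset /p/, coda /v/ ok → well-formed
mjep.trul — σ1 onset /mj/ (3→5 rises), coda /p/ ok; σ2 onset /tr/ (1→4 rises), coda /l/ ok → well-formed
zot.tet — σ1 onset /z/, coda /t/ ok; σ2 onset /t/, coda /t/ ok → well-formed
Well-formed: zmo.pme, gmor.puv, mjep.trul, zot.tet → 4.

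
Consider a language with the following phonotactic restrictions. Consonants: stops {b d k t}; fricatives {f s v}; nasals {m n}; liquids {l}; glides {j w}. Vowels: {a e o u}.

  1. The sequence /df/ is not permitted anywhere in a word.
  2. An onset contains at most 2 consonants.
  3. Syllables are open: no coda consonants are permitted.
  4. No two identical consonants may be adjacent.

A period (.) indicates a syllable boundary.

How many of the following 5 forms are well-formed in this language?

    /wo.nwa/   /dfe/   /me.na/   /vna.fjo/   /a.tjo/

/wo.nwa/ — σ1 onset /w/, coda /∅/ ok; σ2 onset /nw/ (2C), coda /∅/ ok → well-formed
/dfe/ — violates constraint 1: contains banned sequence /df/ → ill-formed
/me.na/ — σ1 onset /m/, coda /∅/ ok; σ2 onset /n/, coda /∅/ ok → well-formed
/vna.fjo/ — σ1 onset /vn/ (2C), coda /∅/ ok; σ2 onset /fj/ (2C), coda /∅/ ok → well-formed
/a.tjo/ — σ1 onset /∅/, coda /∅/ ok; σ2 onset /tj/ (2C), coda /∅/ ok → well-formed
Well-formed: /wo.nwa/, /me.na/, /vna.fjo/, /a.tjo/ → 4.

4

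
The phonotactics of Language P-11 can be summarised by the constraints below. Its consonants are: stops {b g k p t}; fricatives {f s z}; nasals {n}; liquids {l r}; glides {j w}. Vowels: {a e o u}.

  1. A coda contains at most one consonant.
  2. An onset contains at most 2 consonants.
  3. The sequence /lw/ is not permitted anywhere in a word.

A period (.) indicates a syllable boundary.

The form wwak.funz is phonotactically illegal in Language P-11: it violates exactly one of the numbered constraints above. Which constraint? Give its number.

wwak.funz: syllable 2 coda /nz/ has 2 consonants (> 1).
This is a violation of constraint 1: "A coda contains at most one consonant."
The remaining constraints (2, 3) are satisfied.

1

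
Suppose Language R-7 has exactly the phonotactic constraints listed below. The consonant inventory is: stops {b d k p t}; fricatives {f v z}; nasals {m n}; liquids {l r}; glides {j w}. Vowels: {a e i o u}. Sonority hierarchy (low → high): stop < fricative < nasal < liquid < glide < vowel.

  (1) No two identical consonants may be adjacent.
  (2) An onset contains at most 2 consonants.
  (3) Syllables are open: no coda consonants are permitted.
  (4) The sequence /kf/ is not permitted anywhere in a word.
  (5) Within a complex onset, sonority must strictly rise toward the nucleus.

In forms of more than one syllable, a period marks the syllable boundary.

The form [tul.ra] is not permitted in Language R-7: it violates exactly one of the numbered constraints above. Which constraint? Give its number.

3

[tul.ra]: syllable 1 coda /l/ has 1 consonant (> 0).
This is a violation of constraint 3: "Syllables are open: no coda consonants are permitted."
The remaining constraints (1, 2, 4, 5) are satisfied.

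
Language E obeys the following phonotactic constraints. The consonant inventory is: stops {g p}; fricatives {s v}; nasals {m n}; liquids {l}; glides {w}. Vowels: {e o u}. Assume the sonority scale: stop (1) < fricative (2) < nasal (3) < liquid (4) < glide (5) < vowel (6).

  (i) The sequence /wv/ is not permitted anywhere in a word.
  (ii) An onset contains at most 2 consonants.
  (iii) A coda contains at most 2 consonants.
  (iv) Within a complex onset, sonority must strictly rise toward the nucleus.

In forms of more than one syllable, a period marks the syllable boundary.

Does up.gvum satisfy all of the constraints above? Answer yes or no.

yes

up.gvum — σ1 onset /∅/, coda /p/ ok; σ2 onset /gv/ (1→2 rises), coda /m/ ok → phonotactically legal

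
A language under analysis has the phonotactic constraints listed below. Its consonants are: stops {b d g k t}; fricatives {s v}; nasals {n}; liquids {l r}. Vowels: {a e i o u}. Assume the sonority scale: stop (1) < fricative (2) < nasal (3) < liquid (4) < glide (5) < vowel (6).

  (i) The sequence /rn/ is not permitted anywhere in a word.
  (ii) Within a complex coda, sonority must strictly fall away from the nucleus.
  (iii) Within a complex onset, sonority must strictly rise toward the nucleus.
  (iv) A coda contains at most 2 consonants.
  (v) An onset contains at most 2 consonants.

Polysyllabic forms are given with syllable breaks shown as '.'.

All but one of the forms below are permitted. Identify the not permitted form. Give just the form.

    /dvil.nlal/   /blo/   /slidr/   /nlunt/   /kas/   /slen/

/slidr/

/dvil.nlal/ — σ1 onset /dv/ (1→2 rises), coda /l/ ok; σ2 onset /nl/ (3→4 rises), coda /l/ ok → permitted
/blo/ — σ1 onset /bl/ (1→4 rises), coda /∅/ ok → permitted
/slidr/ — violates constraint (ii): syllable 1 coda /dr/: /d/ (stop, 1) → /r/ (liquid, 4) does not fall → not permitted
/nlunt/ — σ1 onset /nl/ (3→4 rises), coda /nt/ (3→1 falls) ok → permitted
/kas/ — σ1 onset /k/, coda /s/ ok → permitted
/slen/ — σ1 onset /sl/ (2→4 rises), coda /n/ ok → permitted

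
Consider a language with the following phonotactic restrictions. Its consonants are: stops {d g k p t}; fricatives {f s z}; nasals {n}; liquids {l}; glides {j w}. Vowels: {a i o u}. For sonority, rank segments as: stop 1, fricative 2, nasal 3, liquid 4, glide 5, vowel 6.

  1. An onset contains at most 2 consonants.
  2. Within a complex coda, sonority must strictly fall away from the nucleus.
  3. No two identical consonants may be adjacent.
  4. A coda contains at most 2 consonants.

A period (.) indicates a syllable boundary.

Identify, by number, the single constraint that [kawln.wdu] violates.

[kawln.wdu]: syllable 1 coda /wln/ has 3 consonants (> 2).
This is a violation of constraint 4: "A coda contains at most 2 consonants."
The remaining constraints (1, 2, 3) are satisfied.

4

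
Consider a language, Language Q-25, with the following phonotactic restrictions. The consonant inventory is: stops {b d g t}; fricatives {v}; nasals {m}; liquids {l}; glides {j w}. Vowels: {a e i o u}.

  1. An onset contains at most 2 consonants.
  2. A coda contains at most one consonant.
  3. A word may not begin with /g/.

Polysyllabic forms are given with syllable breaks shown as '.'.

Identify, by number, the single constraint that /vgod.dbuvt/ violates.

/vgod.dbuvt/: syllable 2 coda /vt/ has 2 consonants (> 1).
This is a violation of constraint 2: "A coda contains at most one consonant."
The remaining constraints (1, 3) are satisfied.

2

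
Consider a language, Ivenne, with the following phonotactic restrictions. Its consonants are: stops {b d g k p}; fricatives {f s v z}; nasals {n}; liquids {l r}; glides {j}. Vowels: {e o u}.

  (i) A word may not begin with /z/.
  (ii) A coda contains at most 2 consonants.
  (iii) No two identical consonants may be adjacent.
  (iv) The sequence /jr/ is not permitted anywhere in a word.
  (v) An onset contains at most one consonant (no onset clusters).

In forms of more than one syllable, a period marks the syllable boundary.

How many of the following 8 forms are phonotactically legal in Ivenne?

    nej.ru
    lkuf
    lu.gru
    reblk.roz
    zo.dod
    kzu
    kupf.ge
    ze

nej.ru — violates constraint (iv): contains banned sequence /jr/ → phonotactically illegal
lkuf — violates constraint (v): syllable 1 onset /lk/ has 2 consonants (> 1) → phonotactically illegal
lu.gru — violates constraint (v): syllable 2 onset /gr/ has 2 consonants (> 1) → phonotactically illegal
reblk.roz — violates constraint (ii): syllable 1 coda /blk/ has 3 consonants (> 2) → phonotactically illegal
zo.dod — violates constraint (i): word begins with /z/ → phonotactically illegal
kzu — violates constraint (v): syllable 1 onset /kz/ has 2 consonants (> 1) → phonotactically illegal
kupf.ge — σ1 onset /k/, coda /pf/ (2C) ok; σ2 onset /g/, coda /∅/ ok → phonotactically legal
ze — violates constraint (i): word begins with /z/ → phonotactically illegal
Phonotactically legal: kupf.ge → 1.

1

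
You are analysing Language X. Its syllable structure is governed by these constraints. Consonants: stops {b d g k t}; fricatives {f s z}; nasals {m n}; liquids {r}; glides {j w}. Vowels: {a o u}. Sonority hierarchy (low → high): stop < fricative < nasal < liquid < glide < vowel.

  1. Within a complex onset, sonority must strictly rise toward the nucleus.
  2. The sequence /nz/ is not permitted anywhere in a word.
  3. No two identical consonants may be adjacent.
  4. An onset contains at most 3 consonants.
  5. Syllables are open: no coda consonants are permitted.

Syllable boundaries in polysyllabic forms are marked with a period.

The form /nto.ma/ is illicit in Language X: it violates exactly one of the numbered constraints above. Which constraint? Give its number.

1

/nto.ma/: syllable 1 onset /nt/: /n/ (nasal, 3) → /t/ (stop, 1) does not rise.
This is a violation of constraint 1: "Within a complex onset, sonority must strictly rise toward the nucleus."
The remaining constraints (2, 3, 4, 5) are satisfied.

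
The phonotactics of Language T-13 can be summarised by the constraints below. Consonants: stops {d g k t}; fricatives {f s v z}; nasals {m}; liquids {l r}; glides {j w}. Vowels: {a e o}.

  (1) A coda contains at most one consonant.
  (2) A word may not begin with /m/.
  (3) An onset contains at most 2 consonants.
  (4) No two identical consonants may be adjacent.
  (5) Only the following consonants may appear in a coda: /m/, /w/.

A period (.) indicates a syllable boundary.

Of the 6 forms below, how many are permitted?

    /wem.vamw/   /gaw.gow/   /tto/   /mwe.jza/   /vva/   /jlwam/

/wem.vamw/ — violates constraint 1: syllable 2 coda /mw/ has 2 consonants (> 1) → not permitted
/gaw.gow/ — σ1 onset /g/, coda /w/ ok; σ2 onset /g/, coda /w/ ok → permitted
/tto/ — violates constraint 4: adjacent identical consonants /tt/ → not permitted
/mwe.jza/ — violates constraint 2: word begins with /m/ → not permitted
/vva/ — violates constraint 4: adjacent identical consonants /vv/ → not permitted
/jlwam/ — violates constraint 3: syllable 1 onset /jlw/ has 3 consonants (> 2) → not permitted
Permitted: /gaw.gow/ → 1.

1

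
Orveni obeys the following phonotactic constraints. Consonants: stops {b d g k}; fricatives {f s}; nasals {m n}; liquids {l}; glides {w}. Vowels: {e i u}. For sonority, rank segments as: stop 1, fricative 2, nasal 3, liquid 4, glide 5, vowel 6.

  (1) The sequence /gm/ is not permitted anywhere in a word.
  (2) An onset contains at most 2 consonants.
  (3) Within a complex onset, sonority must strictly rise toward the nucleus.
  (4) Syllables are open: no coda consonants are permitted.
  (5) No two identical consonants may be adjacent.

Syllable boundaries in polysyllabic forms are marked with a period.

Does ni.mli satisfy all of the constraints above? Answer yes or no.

yes

ni.mli — σ1 onset /n/, coda /∅/ ok; σ2 onset /ml/ (3→4 rises), coda /∅/ ok → permitted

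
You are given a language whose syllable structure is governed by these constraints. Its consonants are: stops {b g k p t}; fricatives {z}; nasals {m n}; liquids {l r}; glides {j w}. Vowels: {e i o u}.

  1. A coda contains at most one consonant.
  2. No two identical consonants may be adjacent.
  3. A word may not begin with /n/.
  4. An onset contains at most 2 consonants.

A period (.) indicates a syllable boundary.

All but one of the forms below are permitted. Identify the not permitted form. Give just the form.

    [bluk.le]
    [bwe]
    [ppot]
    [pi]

[bluk.le] — σ1 onset /bl/ (2C), coda /k/ ok; σ2 onset /l/, coda /∅/ ok → permitted
[bwe] — σ1 onset /bw/ (2C), coda /∅/ ok → permitted
[ppot] — violates constraint 2: adjacent identical consonants /pp/ → not permitted
[pi] — σ1 onset /p/, coda /∅/ ok → permitted

[ppot]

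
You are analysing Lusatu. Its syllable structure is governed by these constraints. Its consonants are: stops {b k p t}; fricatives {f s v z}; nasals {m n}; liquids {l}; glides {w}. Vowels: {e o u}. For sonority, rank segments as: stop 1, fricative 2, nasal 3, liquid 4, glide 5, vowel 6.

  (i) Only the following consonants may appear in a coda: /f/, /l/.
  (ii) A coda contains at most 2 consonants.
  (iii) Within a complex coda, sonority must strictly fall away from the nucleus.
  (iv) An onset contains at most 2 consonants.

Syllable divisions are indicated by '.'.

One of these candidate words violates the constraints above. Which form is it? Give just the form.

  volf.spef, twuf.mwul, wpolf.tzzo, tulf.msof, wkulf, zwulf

wpolf.tzzo

volf.spef — σ1 onset /v/, coda /lf/ (4→2 falls) ok; σ2 onset /sp/ (2C), coda /f/ ok → phonotactically legal
twuf.mwul — σ1 onset /tw/ (2C), coda /f/ ok; σ2 onset /mw/ (2C), coda /l/ ok → phonotactically legal
wpolf.tzzo — violates constraint (iv): syllable 2 onset /tzz/ has 3 consonants (> 2) → phonotactically illegal
tulf.msof — σ1 onset /t/, coda /lf/ (4→2 falls) ok; σ2 onset /ms/ (2C), coda /f/ ok → phonotactically legal
wkulf — σ1 onset /wk/ (2C), coda /lf/ (4→2 falls) ok → phonotactically legal
zwulf — σ1 onset /zw/ (2C), coda /lf/ (4→2 falls) ok → phonotactically legal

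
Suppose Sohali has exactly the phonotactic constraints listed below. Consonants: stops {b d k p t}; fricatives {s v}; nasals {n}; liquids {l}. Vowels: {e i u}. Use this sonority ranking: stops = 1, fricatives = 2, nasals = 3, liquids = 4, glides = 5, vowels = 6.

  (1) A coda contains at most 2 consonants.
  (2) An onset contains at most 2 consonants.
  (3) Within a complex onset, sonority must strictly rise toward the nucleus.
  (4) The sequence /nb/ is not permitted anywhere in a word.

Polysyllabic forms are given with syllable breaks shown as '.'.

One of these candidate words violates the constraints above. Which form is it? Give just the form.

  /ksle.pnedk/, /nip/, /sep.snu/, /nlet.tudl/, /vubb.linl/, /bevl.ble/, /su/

/ksle.pnedk/

/ksle.pnedk/ — violates constraint 2: syllable 1 onset /ksl/ has 3 consonants (> 2) → ill-formed
/nip/ — σ1 onset /n/, coda /p/ ok → well-formed
/sep.snu/ — σ1 onset /s/, coda /p/ ok; σ2 onset /sn/ (2→3 rises), coda /∅/ ok → well-formed
/nlet.tudl/ — σ1 onset /nl/ (3→4 rises), coda /t/ ok; σ2 onset /t/, coda /dl/ (2C) ok → well-formed
/vubb.linl/ — σ1 onset /v/, coda /bb/ (2C) ok; σ2 onset /l/, coda /nl/ (2C) ok → well-formed
/bevl.ble/ — σ1 onset /b/, coda /vl/ (2C) ok; σ2 onset /bl/ (1→4 rises), coda /∅/ ok → well-formed
/su/ — σ1 onset /s/, coda /∅/ ok → well-formed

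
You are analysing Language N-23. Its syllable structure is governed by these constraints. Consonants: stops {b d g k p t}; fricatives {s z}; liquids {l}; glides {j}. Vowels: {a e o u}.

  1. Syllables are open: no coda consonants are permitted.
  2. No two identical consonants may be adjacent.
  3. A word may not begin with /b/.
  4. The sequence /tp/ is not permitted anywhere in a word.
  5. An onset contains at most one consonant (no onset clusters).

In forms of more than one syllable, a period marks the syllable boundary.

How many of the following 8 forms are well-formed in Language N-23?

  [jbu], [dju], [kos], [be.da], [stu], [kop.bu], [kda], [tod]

[jbu] — violates constraint 5: syllable 1 onset /jb/ has 2 consonants (> 1) → ill-formed
[dju] — violates constraint 5: syllable 1 onset /dj/ has 2 consonants (> 1) → ill-formed
[kos] — violates constraint 1: syllable 1 coda /s/ has 1 consonant (> 0) → ill-formed
[be.da] — violates constraint 3: word begins with /b/ → ill-formed
[stu] — violates constraint 5: syllable 1 onset /st/ has 2 consonants (> 1) → ill-formed
[kop.bu] — violates constraint 1: syllable 1 coda /p/ has 1 consonant (> 0) → ill-formed
[kda] — violates constraint 5: syllable 1 onset /kd/ has 2 consonants (> 1) → ill-formed
[tod] — violates constraint 1: syllable 1 coda /d/ has 1 consonant (> 0) → ill-formed
No form is well-formed → 0.

0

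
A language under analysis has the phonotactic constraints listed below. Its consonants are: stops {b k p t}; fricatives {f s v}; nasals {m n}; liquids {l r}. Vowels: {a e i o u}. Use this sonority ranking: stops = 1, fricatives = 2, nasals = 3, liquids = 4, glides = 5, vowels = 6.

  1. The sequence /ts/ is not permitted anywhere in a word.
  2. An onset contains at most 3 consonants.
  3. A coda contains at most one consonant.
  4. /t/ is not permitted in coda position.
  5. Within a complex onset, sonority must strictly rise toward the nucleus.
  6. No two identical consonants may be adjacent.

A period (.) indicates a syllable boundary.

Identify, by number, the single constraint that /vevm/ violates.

3

/vevm/: syllable 1 coda /vm/ has 2 consonants (> 1).
This is a violation of constraint 3: "A coda contains at most one consonant."
The remaining constraints (1, 2, 4, 5, 6) are satisfied.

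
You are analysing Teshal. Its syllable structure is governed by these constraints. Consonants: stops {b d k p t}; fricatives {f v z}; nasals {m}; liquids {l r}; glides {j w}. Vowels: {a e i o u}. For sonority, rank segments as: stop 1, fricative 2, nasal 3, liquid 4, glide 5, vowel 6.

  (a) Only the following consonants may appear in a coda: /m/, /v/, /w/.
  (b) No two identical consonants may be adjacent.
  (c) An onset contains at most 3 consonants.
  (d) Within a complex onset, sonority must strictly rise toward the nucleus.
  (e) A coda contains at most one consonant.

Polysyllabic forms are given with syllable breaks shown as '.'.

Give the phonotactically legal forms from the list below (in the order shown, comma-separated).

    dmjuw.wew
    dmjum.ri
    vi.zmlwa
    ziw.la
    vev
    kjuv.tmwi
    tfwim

dmjum.ri, ziw.la, vev, kjuv.tmwi, tfwim

dmjuw.wew — violates constraint (b): adjacent identical consonants /ww/ → phonotactically illegal
dmjum.ri — σ1 onset /dmj/ (1→3→5 rises), coda /m/ ok; σ2 onset /r/, coda /∅/ ok → phonotactically legal
vi.zmlwa — violates constraint (c): syllable 2 onset /zmlw/ has 4 consonants (> 3) → phonotactically illegal
ziw.la — σ1 onset /z/, coda /w/ ok; σ2 onset /l/, coda /∅/ ok → phonotactically legal
vev — σ1 onset /v/, coda /v/ ok → phonotactically legal
kjuv.tmwi — σ1 onset /kj/ (1→5 rises), coda /v/ ok; σ2 onset /tmw/ (1→3→5 rises), coda /∅/ ok → phonotactically legal
tfwim — σ1 onset /tfw/ (1→2→5 rises), coda /m/ ok → phonotactically legal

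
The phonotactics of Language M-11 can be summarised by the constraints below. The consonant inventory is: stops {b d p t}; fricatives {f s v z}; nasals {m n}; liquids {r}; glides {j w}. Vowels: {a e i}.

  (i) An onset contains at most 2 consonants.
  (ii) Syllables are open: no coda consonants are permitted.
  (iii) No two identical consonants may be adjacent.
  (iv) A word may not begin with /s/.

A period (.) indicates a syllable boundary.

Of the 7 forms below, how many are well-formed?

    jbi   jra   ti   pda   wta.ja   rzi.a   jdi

7

jbi — σ1 onset /jb/ (2C), coda /∅/ ok → well-formed
jra — σ1 onset /jr/ (2C), coda /∅/ ok → well-formed
ti — σ1 onset /t/, coda /∅/ ok → well-formed
pda — σ1 onset /pd/ (2C), coda /∅/ ok → well-formed
wta.ja — σ1 onset /wt/ (2C), coda /∅/ ok; σ2 onset /j/, coda /∅/ ok → well-formed
rzi.a — σ1 onset /rz/ (2C), coda /∅/ ok; σ2 onset /∅/, coda /∅/ ok → well-formed
jdi — σ1 onset /jd/ (2C), coda /∅/ ok → well-formed
Well-formed: jbi, jra, ti, pda, wta.ja, rzi.a, jdi → 7.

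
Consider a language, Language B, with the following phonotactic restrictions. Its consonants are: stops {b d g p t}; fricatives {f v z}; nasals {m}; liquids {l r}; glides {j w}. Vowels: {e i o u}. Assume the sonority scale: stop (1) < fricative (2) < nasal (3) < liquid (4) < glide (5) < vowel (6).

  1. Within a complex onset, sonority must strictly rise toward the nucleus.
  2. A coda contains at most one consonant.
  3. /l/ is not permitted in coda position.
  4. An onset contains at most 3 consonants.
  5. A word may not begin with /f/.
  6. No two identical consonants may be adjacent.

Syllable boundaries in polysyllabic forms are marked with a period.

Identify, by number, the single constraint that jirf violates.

2

jirf: syllable 1 coda /rf/ has 2 consonants (> 1).
This is a violation of constraint 2: "A coda contains at most one consonant."
The remaining constraints (1, 3, 4, 5, 6) are satisfied.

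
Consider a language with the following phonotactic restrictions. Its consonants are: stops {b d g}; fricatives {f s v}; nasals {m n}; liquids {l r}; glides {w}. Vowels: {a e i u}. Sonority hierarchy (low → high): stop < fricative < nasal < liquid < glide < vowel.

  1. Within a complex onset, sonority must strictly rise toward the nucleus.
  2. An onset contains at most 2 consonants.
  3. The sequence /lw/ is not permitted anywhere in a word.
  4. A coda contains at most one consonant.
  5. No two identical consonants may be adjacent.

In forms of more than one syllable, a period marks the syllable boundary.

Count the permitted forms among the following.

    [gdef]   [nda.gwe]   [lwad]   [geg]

1

[gdef] — violates constraint 1: syllable 1 onset /gd/: /g/ (stop, 1) → /d/ (stop, 1) does not rise → not permitted
[nda.gwe] — violates constraint 1: syllable 1 onset /nd/: /n/ (nasal, 3) → /d/ (stop, 1) does not rise → not permitted
[lwad] — violates constraint 3: contains banned sequence /lw/ → not permitted
[geg] — σ1 onset /g/, coda /g/ ok → permitted
Permitted: [geg] → 1.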